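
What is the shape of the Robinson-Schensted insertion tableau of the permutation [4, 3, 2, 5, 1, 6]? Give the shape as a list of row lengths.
Row-insert each entry into an empty tableau.

After inserting 4: P = [[4]].
After inserting 3: P = [[3], [4]].
After inserting 2: P = [[2], [3], [4]].
After inserting 5: P = [[2, 5], [3], [4]].
After inserting 1: P = [[1, 5], [2], [3], [4]].
After inserting 6: P = [[1, 5, 6], [2], [3], [4]].

The final insertion tableau P = [[1, 5, 6], [2], [3], [4]] has shape [3, 1, 1, 1].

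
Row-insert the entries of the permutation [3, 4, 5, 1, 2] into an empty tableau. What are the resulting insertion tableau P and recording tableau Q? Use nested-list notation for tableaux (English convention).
P = [[1, 2, 5], [3, 4]], Q = [[1, 2, 3], [4, 5]]

Insert each entry of the permutation into P by Schensted row insertion, recording in Q the position of each new cell.

Insert 3: appended to row 1. P = [[3]].
Insert 4: appended to row 1. P = [[3, 4]].
Insert 5: appended to row 1. P = [[3, 4, 5]].
Insert 1: 1 bumps 3 from row 1; 3 starts row 2. P = [[1, 4, 5], [3]].
Insert 2: 2 bumps 4 from row 1; 4 appends to row 2. P = [[1, 2, 5], [3, 4]].

So P = [[1, 2, 5], [3, 4]], Q = [[1, 2, 3], [4, 5]].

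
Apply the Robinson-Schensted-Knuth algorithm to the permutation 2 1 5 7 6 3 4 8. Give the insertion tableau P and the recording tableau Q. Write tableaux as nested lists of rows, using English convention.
Insert each entry of the permutation into P by Schensted row insertion, recording in Q the position of each new cell.

After inserting 2: P = [[2]].
After inserting 1: P = [[1], [2]].
After inserting 5: P = [[1, 5], [2]].
After inserting 7: P = [[1, 5, 7], [2]].
After inserting 6: P = [[1, 5, 6], [2, 7]].
After inserting 3: P = [[1, 3, 6], [2, 5], [7]].
After inserting 4: P = [[1, 3, 4], [2, 5, 6], [7]].
After inserting 8: P = [[1, 3, 4, 8], [2, 5, 6], [7]].

So P = [[1, 3, 4, 8], [2, 5, 6], [7]], Q = [[1, 3, 4, 8], [2, 5, 7], [6]].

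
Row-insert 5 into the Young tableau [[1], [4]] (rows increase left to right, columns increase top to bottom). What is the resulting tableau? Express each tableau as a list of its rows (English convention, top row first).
[[1, 5], [4]]

5 is larger than every entry of row 1, so it is appended to row 1. The new tableau is [[1, 5], [4]].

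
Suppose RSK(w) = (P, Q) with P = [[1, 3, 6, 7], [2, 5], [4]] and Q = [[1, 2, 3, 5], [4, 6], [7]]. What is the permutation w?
Reverse the RSK construction: for i from n down to 1, find the cell of Q containing i, remove the entry at that cell from P, and reverse-bump it up through P; the value ejected from row 1 is w(i).

Step i=7: Q has 7 at row 3, column 1; remove 4 from row 3 of P and reverse-bump: 4 enters row 2 and ejects 2; 2 enters row 1 and ejects 1. So w(7) = 1. P is now [[2, 3, 6, 7], [4, 5]].
Step i=6: Q has 6 at row 2, column 2; remove 5 from row 2 of P and reverse-bump: 5 enters row 1 and ejects 3. So w(6) = 3. P is now [[2, 5, 6, 7], [4]].
Step i=5: Q has 5 at row 1, column 4; remove that cell from P, ejecting 7. So w(5) = 7. P is now [[2, 5, 6], [4]].
Step i=4: Q has 4 at row 2, column 1; remove 4 from row 2 of P and reverse-bump: 4 enters row 1 and ejects 2. So w(4) = 2. P is now [[4, 5, 6]].
Step i=3: Q has 3 at row 1, column 3; remove that cell from P, ejecting 6. So w(3) = 6. P is now [[4, 5]].
Step i=2: Q has 2 at row 1, column 2; remove that cell from P, ejecting 5. So w(2) = 5. P is now [[4]].
Step i=1: Q has 1 at row 1, column 1; remove that cell from P, ejecting 4. So w(1) = 4. P is now [].

So w = 4 5 6 2 7 3 1.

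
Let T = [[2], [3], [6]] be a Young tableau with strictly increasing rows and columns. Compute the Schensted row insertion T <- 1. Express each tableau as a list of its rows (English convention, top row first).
In row 1, 1 replaces 2 (the leftmost entry greater than 1); 2 is bumped to row 2. In row 2, 2 replaces 3 (the leftmost entry greater than 2); 3 is bumped to row 3. In row 3, 3 replaces 6 (the leftmost entry greater than 3); 6 is bumped to row 4. 6 starts a new row 4. The new tableau is [[1], [2], [3], [6]].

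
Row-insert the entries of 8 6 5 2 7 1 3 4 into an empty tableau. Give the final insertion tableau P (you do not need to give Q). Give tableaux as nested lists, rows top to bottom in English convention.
P = [[1, 3, 4], [2, 7], [5], [6], [8]]

Insert 8: appended to row 1. P = [[8]].
Insert 6: 6 bumps 8 from row 1; 8 starts row 2. P = [[6], [8]].
Insert 5: 5 bumps 6 from row 1; 6 bumps 8 from row 2; 8 starts row 3. P = [[5], [6], [8]].
Insert 2: 2 bumps 5 from row 1; 5 bumps 6 from row 2; 6 bumps 8 from row 3; 8 starts row 4. P = [[2], [5], [6], [8]].
Insert 7: appended to row 1. P = [[2, 7], [5], [6], [8]].
Insert 1: 1 bumps 2 from row 1; 2 bumps 5 from row 2; 5 bumps 6 from row 3; 6 bumps 8 from row 4; 8 starts row 5. P = [[1, 7], [2], [5], [6], [8]].
Insert 3: 3 bumps 7 from row 1; 7 appends to row 2. P = [[1, 3], [2, 7], [5], [6], [8]].
Insert 4: appended to row 1. P = [[1, 3, 4], [2, 7], [5], [6], [8]].

So P = [[1, 3, 4], [2, 7], [5], [6], [8]].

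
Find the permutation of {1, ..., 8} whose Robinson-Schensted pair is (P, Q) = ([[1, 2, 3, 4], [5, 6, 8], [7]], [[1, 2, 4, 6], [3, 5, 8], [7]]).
Reverse the RSK construction: for i from n down to 1, find the cell of Q containing i, remove the entry at that cell from P, and reverse-bump it up through P; the value ejected from row 1 is w(i).

Step i=8: Q has 8 at row 2, column 3; remove 8 from row 2 of P and reverse-bump: 8 enters row 1 and ejects 4. So w(8) = 4. P is now [[1, 2, 3, 8], [5, 6], [7]].
Step i=7: Q has 7 at row 3, column 1; remove 7 from row 3 of P and reverse-bump: 7 enters row 2 and ejects 6; 6 enters row 1 and ejects 3. So w(7) = 3. P is now [[1, 2, 6, 8], [5, 7]].
Step i=6: Q has 6 at row 1, column 4; remove that cell from P, ejecting 8. So w(6) = 8. P is now [[1, 2, 6], [5, 7]].
Step i=5: Q has 5 at row 2, column 2; remove 7 from row 2 of P and reverse-bump: 7 enters row 1 and ejects 6. So w(5) = 6. P is now [[1, 2, 7], [5]].
Step i=4: Q has 4 at row 1, column 3; remove that cell from P, ejecting 7. So w(4) = 7. P is now [[1, 2], [5]].
Step i=3: Q has 3 at row 2, column 1; remove 5 from row 2 of P and reverse-bump: 5 enters row 1 and ejects 2. So w(3) = 2. P is now [[1, 5]].
Step i=2: Q has 2 at row 1, column 2; remove that cell from P, ejecting 5. So w(2) = 5. P is now [[1]].
Step i=1: Q has 1 at row 1, column 1; remove that cell from P, ejecting 1. So w(1) = 1. P is now [].

So w = 1 5 2 7 6 8 3 4.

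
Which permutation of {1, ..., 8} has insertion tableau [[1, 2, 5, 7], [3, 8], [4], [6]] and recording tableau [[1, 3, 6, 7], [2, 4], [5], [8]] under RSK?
Reverse RSK: for i = n, n-1, ..., 1, locate i in Q, remove the corresponding corner cell from P, and reverse-bump its entry up through P; the value ejected from row 1 is w(i).

So w = 6 1 8 4 3 5 7 2.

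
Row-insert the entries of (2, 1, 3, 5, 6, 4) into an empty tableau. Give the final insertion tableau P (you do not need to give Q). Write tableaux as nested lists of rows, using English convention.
Insert 2: appended to row 1. P = [[2]].
Insert 1: 1 bumps 2 from row 1; 2 starts row 2. P = [[1], [2]].
Insert 3: appended to row 1. P = [[1, 3], [2]].
Insert 5: appended to row 1. P = [[1, 3, 5], [2]].
Insert 6: appended to row 1. P = [[1, 3, 5, 6], [2]].
Insert 4: 4 bumps 5 from row 1; 5 appends to row 2. P = [[1, 3, 4, 6], [2, 5]].

So P = [[1, 3, 4, 6], [2, 5]].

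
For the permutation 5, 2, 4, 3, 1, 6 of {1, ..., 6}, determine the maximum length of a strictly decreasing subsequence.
4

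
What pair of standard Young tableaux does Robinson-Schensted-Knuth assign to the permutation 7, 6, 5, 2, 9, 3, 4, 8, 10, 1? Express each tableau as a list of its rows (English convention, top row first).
Insert each entry of the permutation into P by Schensted row insertion, recording in Q the position of each new cell.

Insert 7: appended to row 1. P = [[7]].
Insert 6: 6 bumps 7 from row 1; 7 starts row 2. P = [[6], [7]].
Insert 5: 5 bumps 6 from row 1; 6 bumps 7 from row 2; 7 starts row 3. P = [[5], [6], [7]].
Insert 2: 2 bumps 5 from row 1; 5 bumps 6 from row 2; 6 bumps 7 from row 3; 7 starts row 4. P = [[2], [5], [6], [7]].
Insert 9: appended to row 1. P = [[2, 9], [5], [6], [7]].
Insert 3: 3 bumps 9 from row 1; 9 appends to row 2. P = [[2, 3], [5, 9], [6], [7]].
Insert 4: appended to row 1. P = [[2, 3, 4], [5, 9], [6], [7]].
Insert 8: appended to row 1. P = [[2, 3, 4, 8], [5, 9], [6], [7]].
Insert 10: appended to row 1. P = [[2, 3, 4, 8, 10], [5, 9], [6], [7]].
Insert 1: 1 bumps 2 from row 1; 2 bumps 5 from row 2; 5 bumps 6 from row 3; 6 bumps 7 from row 4; 7 starts row 5. P = [[1, 3, 4, 8, 10], [2, 9], [5], [6], [7]].

So P = [[1, 3, 4, 8, 10], [2, 9], [5], [6], [7]], Q = [[1, 5, 7, 8, 9], [2, 6], [3], [4], [10]].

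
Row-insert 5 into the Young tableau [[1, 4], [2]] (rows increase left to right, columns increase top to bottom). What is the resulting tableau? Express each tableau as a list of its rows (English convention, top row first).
5 is larger than every entry of row 1, so it is appended to row 1. The new tableau is [[1, 4, 5], [2]].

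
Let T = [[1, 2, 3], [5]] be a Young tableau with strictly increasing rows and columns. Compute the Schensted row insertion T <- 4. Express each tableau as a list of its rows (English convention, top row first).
[[1, 2, 3, 4], [5]]

4 is larger than every entry of row 1, so it is appended to row 1. The new tableau is [[1, 2, 3, 4], [5]].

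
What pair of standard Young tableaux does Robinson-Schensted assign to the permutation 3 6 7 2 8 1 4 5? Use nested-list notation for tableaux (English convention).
P = [[1, 4, 5, 8], [2, 6, 7], [3]], Q = [[1, 2, 3, 5], [4, 7, 8], [6]]

Insert each entry of the permutation into P by Schensted row insertion, recording in Q the position of each new cell.

Insert 3: appended to row 1. P = [[3]].
Insert 6: appended to row 1. P = [[3, 6]].
Insert 7: appended to row 1. P = [[3, 6, 7]].
Insert 2: 2 bumps 3 from row 1; 3 starts row 2. P = [[2, 6, 7], [3]].
Insert 8: appended to row 1. P = [[2, 6, 7, 8], [3]].
Insert 1: 1 bumps 2 from row 1; 2 bumps 3 from row 2; 3 starts row 3. P = [[1, 6, 7, 8], [2], [3]].
Insert 4: 4 bumps 6 from row 1; 6 appends to row 2. P = [[1, 4, 7, 8], [2, 6], [3]].
Insert 5: 5 bumps 7 from row 1; 7 appends to row 2. P = [[1, 4, 5, 8], [2, 6, 7], [3]].

So P = [[1, 4, 5, 8], [2, 6, 7], [3]], Q = [[1, 2, 3, 5], [4, 7, 8], [6]].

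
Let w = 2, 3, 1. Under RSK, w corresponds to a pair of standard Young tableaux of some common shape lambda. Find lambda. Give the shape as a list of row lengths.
[2, 1]

RSK row insertion gives P = [[1, 3], [2]], which has shape [2, 1].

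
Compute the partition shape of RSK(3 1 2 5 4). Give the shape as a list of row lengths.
[3, 2]

RSK row insertion gives P = [[1, 2, 4], [3, 5]], which has shape [3, 2].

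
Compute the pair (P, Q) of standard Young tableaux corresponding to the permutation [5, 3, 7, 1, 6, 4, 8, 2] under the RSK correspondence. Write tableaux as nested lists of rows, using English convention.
Insert each entry of the permutation into P by Schensted row insertion, recording in Q the position of each new cell.

After inserting 5: P = [[5]].
After inserting 3: P = [[3], [5]].
After inserting 7: P = [[3, 7], [5]].
After inserting 1: P = [[1, 7], [3], [5]].
After inserting 6: P = [[1, 6], [3, 7], [5]].
After inserting 4: P = [[1, 4], [3, 6], [5, 7]].
After inserting 8: P = [[1, 4, 8], [3, 6], [5, 7]].
After inserting 2: P = [[1, 2, 8], [3, 4], [5, 6], [7]].

So P = [[1, 2, 8], [3, 4], [5, 6], [7]], Q = [[1, 3, 7], [2, 5], [4, 6], [8]].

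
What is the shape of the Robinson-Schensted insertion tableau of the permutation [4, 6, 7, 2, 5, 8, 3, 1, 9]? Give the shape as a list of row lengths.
Row-insert each entry into an empty tableau.

After inserting 4: P = [[4]].
After inserting 6: P = [[4, 6]].
After inserting 7: P = [[4, 6, 7]].
After inserting 2: P = [[2, 6, 7], [4]].
After inserting 5: P = [[2, 5, 7], [4, 6]].
After inserting 8: P = [[2, 5, 7, 8], [4, 6]].
After inserting 3: P = [[2, 3, 7, 8], [4, 5], [6]].
After inserting 1: P = [[1, 3, 7, 8], [2, 5], [4], [6]].
After inserting 9: P = [[1, 3, 7, 8, 9], [2, 5], [4], [6]].

The final insertion tableau P = [[1, 3, 7, 8, 9], [2, 5], [4], [6]] has shape [5, 2, 1, 1].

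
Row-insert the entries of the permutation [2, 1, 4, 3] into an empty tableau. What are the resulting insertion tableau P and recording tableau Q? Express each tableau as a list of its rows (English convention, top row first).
P = [[1, 3], [2, 4]], Q = [[1, 3], [2, 4]]

Insert each entry of the permutation into P by Schensted row insertion, recording in Q the position of each new cell.

Insert 2: appended to row 1. P = [[2]].
Insert 1: 1 bumps 2 from row 1; 2 starts row 2. P = [[1], [2]].
Insert 4: appended to row 1. P = [[1, 4], [2]].
Insert 3: 3 bumps 4 from row 1; 4 appends to row 2. P = [[1, 3], [2, 4]].

So P = [[1, 3], [2, 4]], Q = [[1, 3], [2, 4]].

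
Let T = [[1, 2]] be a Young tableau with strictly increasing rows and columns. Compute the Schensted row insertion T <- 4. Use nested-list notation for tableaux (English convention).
[[1, 2, 4]]

4 is larger than every entry of row 1, so it is appended to row 1. The new tableau is [[1, 2, 4]].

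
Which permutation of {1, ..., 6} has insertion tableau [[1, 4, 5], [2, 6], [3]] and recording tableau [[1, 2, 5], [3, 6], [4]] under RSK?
Reverse the RSK construction: for i from n down to 1, find the cell of Q containing i, remove the entry at that cell from P, and reverse-bump it up through P; the value ejected from row 1 is w(i).

Step i=6: Q has 6 at row 2, column 2; remove 6 from row 2 of P and reverse-bump: 6 enters row 1 and ejects 5. So w(6) = 5. P is now [[1, 4, 6], [2], [3]].
Step i=5: Q has 5 at row 1, column 3; remove that cell from P, ejecting 6. So w(5) = 6. P is now [[1, 4], [2], [3]].
Step i=4: Q has 4 at row 3, column 1; remove 3 from row 3 of P and reverse-bump: 3 enters row 2 and ejects 2; 2 enters row 1 and ejects 1. So w(4) = 1. P is now [[2, 4], [3]].
Step i=3: Q has 3 at row 2, column 1; remove 3 from row 2 of P and reverse-bump: 3 enters row 1 and ejects 2. So w(3) = 2. P is now [[3, 4]].
Step i=2: Q has 2 at row 1, column 2; remove that cell from P, ejecting 4. So w(2) = 4. P is now [[3]].
Step i=1: Q has 1 at row 1, column 1; remove that cell from P, ejecting 3. So w(1) = 3. P is now [].

So w = 3 4 2 1 6 5.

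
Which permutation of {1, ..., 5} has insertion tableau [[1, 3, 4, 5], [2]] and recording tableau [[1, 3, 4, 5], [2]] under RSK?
2 1 3 4 5

Reverse RSK: for i = n, n-1, ..., 1, locate i in Q, remove the corresponding corner cell from P, and reverse-bump its entry up through P; the value ejected from row 1 is w(i).

So w = 2 1 3 4 5.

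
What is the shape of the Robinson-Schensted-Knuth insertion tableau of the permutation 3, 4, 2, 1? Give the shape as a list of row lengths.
Row-insert each entry into an empty tableau.

After inserting 3: P = [[3]].
After inserting 4: P = [[3, 4]].
After inserting 2: P = [[2, 4], [3]].
After inserting 1: P = [[1, 4], [2], [3]].

The final insertion tableau P = [[1, 4], [2], [3]] has shape [2, 1, 1].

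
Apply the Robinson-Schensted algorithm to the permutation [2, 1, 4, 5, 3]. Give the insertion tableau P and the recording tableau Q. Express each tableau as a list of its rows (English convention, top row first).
P = [[1, 3, 5], [2, 4]], Q = [[1, 3, 4], [2, 5]]

Insert each entry of the permutation into P by Schensted row insertion, recording in Q the position of each new cell.

Insert 2: appended to row 1. P = [[2]], Q = [[1]].
Insert 1: 1 bumps 2 from row 1; 2 starts row 2. P = [[1], [2]], Q = [[1], [2]].
Insert 4: appended to row 1. P = [[1, 4], [2]], Q = [[1, 3], [2]].
Insert 5: appended to row 1. P = [[1, 4, 5], [2]], Q = [[1, 3, 4], [2]].
Insert 3: 3 bumps 4 from row 1; 4 appends to row 2. P = [[1, 3, 5], [2, 4]], Q = [[1, 3, 4], [2, 5]].

So P = [[1, 3, 5], [2, 4]], Q = [[1, 3, 4], [2, 5]].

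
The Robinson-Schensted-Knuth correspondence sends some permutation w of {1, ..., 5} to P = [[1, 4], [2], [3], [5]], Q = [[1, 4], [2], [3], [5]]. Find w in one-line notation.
Reverse the RSK construction: for i from n down to 1, find the cell of Q containing i, remove the entry at that cell from P, and reverse-bump it up through P; the value ejected from row 1 is w(i).

Step i=5: Q has 5 at row 4, column 1; remove 5 from row 4 of P and reverse-bump: 5 enters row 3 and ejects 3; 3 enters row 2 and ejects 2; 2 enters row 1 and ejects 1. So w(5) = 1. P is now [[2, 4], [3], [5]].
Step i=4: Q has 4 at row 1, column 2; remove that cell from P, ejecting 4. So w(4) = 4. P is now [[2], [3], [5]].
Step i=3: Q has 3 at row 3, column 1; remove 5 from row 3 of P and reverse-bump: 5 enters row 2 and ejects 3; 3 enters row 1 and ejects 2. So w(3) = 2. P is now [[3], [5]].
Step i=2: Q has 2 at row 2, column 1; remove 5 from row 2 of P and reverse-bump: 5 enters row 1 and ejects 3. So w(2) = 3. P is now [[5]].
Step i=1: Q has 1 at row 1, column 1; remove that cell from P, ejecting 5. So w(1) = 5. P is now [].

So w = 5 3 2 4 1.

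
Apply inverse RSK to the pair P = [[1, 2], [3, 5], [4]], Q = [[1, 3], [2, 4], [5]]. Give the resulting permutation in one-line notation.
4 1 5 3 2

Reverse the RSK construction: for i from n down to 1, find the cell of Q containing i, remove the entry at that cell from P, and reverse-bump it up through P; the value ejected from row 1 is w(i).

Step i=5: Q has 5 at row 3, column 1; remove 4 from row 3 of P and reverse-bump: 4 enters row 2 and ejects 3; 3 enters row 1 and ejects 2. So w(5) = 2. P is now [[1, 3], [4, 5]].
Step i=4: Q has 4 at row 2, column 2; remove 5 from row 2 of P and reverse-bump: 5 enters row 1 and ejects 3. So w(4) = 3. P is now [[1, 5], [4]].
Step i=3: Q has 3 at row 1, column 2; remove that cell from P, ejecting 5. So w(3) = 5. P is now [[1], [4]].
Step i=2: Q has 2 at row 2, column 1; remove 4 from row 2 of P and reverse-bump: 4 enters row 1 and ejects 1. So w(2) = 1. P is now [[4]].
Step i=1: Q has 1 at row 1, column 1; remove that cell from P, ejecting 4. So w(1) = 4. P is now [].

So w = 4 1 5 3 2.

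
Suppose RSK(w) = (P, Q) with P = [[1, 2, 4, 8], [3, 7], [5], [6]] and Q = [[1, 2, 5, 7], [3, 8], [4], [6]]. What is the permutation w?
Reverse RSK: for i = n, n-1, ..., 1, locate i in Q, remove the corresponding corner cell from P, and reverse-bump its entry up through P; the value ejected from row 1 is w(i).

So w = 1 6 5 3 7 2 8 4.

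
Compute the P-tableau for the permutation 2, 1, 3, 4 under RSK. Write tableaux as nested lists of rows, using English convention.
Insert 2: appended to row 1. P = [[2]].
Insert 1: 1 bumps 2 from row 1; 2 starts row 2. P = [[1], [2]].
Insert 3: appended to row 1. P = [[1, 3], [2]].
Insert 4: appended to row 1. P = [[1, 3, 4], [2]].

So P = [[1, 3, 4], [2]].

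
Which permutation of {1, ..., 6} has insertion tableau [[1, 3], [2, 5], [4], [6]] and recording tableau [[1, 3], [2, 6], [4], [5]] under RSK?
6 4 5 2 1 3

Reverse the RSK construction: for i from n down to 1, find the cell of Q containing i, remove the entry at that cell from P, and reverse-bump it up through P; the value ejected from row 1 is w(i).

Step i=6: Q has 6 at row 2, column 2; remove 5 from row 2 of P and reverse-bump: 5 enters row 1 and ejects 3. So w(6) = 3. P is now [[1, 5], [2], [4], [6]].
Step i=5: Q has 5 at row 4, column 1; remove 6 from row 4 of P and reverse-bump: 6 enters row 3 and ejects 4; 4 enters row 2 and ejects 2; 2 enters row 1 and ejects 1. So w(5) = 1. P is now [[2, 5], [4], [6]].
Step i=4: Q has 4 at row 3, column 1; remove 6 from row 3 of P and reverse-bump: 6 enters row 2 and ejects 4; 4 enters row 1 and ejects 2. So w(4) = 2. P is now [[4, 5], [6]].
Step i=3: Q has 3 at row 1, column 2; remove that cell from P, ejecting 5. So w(3) = 5. P is now [[4], [6]].
Step i=2: Q has 2 at row 2, column 1; remove 6 from row 2 of P and reverse-bump: 6 enters row 1 and ejects 4. So w(2) = 4. P is now [[6]].
Step i=1: Q has 1 at row 1, column 1; remove that cell from P, ejecting 6. So w(1) = 6. P is now [].

So w = 6 4 5 2 1 3.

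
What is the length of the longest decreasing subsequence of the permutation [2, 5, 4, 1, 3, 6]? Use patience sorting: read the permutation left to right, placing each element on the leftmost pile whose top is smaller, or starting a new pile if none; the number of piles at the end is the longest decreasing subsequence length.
2: new pile. tops = [2]
5: onto pile 1 (replacing 2). tops = [5]
4: new pile. tops = [5, 4]
1: new pile. tops = [5, 4, 1]
3: onto pile 3 (replacing 1). tops = [5, 4, 3]
6: onto pile 1 (replacing 5). tops = [6, 4, 3]

3 piles, so the longest decreasing subsequence has length 3.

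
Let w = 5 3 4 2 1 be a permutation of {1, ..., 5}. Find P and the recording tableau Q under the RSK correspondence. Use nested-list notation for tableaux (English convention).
P = [[1, 4], [2], [3], [5]], Q = [[1, 3], [2], [4], [5]]

Insert each entry of the permutation into P by Schensted row insertion, recording in Q the position of each new cell.

Insert 5: appended to row 1. P = [[5]], Q = [[1]].
Insert 3: 3 bumps 5 from row 1; 5 starts row 2. P = [[3], [5]], Q = [[1], [2]].
Insert 4: appended to row 1. P = [[3, 4], [5]], Q = [[1, 3], [2]].
Insert 2: 2 bumps 3 from row 1; 3 bumps 5 from row 2; 5 starts row 3. P = [[2, 4], [3], [5]], Q = [[1, 3], [2], [4]].
Insert 1: 1 bumps 2 from row 1; 2 bumps 3 from row 2; 3 bumps 5 from row 3; 5 starts row 4. P = [[1, 4], [2], [3], [5]], Q = [[1, 3], [2], [4], [5]].

So P = [[1, 4], [2], [3], [5]], Q = [[1, 3], [2], [4], [5]].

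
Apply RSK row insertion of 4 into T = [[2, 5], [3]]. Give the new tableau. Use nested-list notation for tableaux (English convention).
[[2, 4], [3, 5]]

In row 1, 4 replaces 5 (the leftmost entry greater than 4); 5 is bumped to row 2. 5 is appended to row 2. The new tableau is [[2, 4], [3, 5]].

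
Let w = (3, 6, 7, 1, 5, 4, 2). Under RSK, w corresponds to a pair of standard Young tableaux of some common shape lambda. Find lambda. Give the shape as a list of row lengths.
Row-insert each entry into an empty tableau.

After inserting 3: P = [[3]].
After inserting 6: P = [[3, 6]].
After inserting 7: P = [[3, 6, 7]].
After inserting 1: P = [[1, 6, 7], [3]].
After inserting 5: P = [[1, 5, 7], [3, 6]].
After inserting 4: P = [[1, 4, 7], [3, 5], [6]].
After inserting 2: P = [[1, 2, 7], [3, 4], [5], [6]].

The final insertion tableau P = [[1, 2, 7], [3, 4], [5], [6]] has shape [3, 2, 1, 1].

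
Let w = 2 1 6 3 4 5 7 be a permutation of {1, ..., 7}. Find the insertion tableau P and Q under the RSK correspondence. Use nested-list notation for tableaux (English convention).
Insert each entry of the permutation into P by Schensted row insertion, recording in Q the position of each new cell.

Insert 2: appended to row 1. P = [[2]], Q = [[1]].
Insert 1: 1 bumps 2 from row 1; 2 starts row 2. P = [[1], [2]], Q = [[1], [2]].
Insert 6: appended to row 1. P = [[1, 6], [2]], Q = [[1, 3], [2]].
Insert 3: 3 bumps 6 from row 1; 6 appends to row 2. P = [[1, 3], [2, 6]], Q = [[1, 3], [2, 4]].
Insert 4: appended to row 1. P = [[1, 3, 4], [2, 6]], Q = [[1, 3, 5], [2, 4]].
Insert 5: appended to row 1. P = [[1, 3, 4, 5], [2, 6]], Q = [[1, 3, 5, 6], [2, 4]].
Insert 7: appended to row 1. P = [[1, 3, 4, 5, 7], [2, 6]], Q = [[1, 3, 5, 6, 7], [2, 4]].

So P = [[1, 3, 4, 5, 7], [2, 6]], Q = [[1, 3, 5, 6, 7], [2, 4]].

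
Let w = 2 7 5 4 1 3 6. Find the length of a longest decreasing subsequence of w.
4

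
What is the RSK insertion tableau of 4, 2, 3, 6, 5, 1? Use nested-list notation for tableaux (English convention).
P = [[1, 3, 5], [2, 6], [4]]

Insert 4: appended to row 1. P = [[4]].
Insert 2: 2 bumps 4 from row 1; 4 starts row 2. P = [[2], [4]].
Insert 3: appended to row 1. P = [[2, 3], [4]].
Insert 6: appended to row 1. P = [[2, 3, 6], [4]].
Insert 5: 5 bumps 6 from row 1; 6 appends to row 2. P = [[2, 3, 5], [4, 6]].
Insert 1: 1 bumps 2 from row 1; 2 bumps 4 from row 2; 4 starts row 3. P = [[1, 3, 5], [2, 6], [4]].

So P = [[1, 3, 5], [2, 6], [4]].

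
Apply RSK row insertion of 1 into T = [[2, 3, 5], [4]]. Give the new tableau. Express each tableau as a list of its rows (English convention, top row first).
In row 1, 1 replaces 2 (the leftmost entry greater than 1); 2 is bumped to row 2. In row 2, 2 replaces 4 (the leftmost entry greater than 2); 4 is bumped to row 3. 4 starts a new row 3. The new tableau is [[1, 3, 5], [2], [4]].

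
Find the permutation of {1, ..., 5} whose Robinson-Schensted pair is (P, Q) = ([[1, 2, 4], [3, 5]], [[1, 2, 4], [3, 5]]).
Reverse the RSK construction: for i from n down to 1, find the cell of Q containing i, remove the entry at that cell from P, and reverse-bump it up through P; the value ejected from row 1 is w(i).

Step i=5: Q has 5 at row 2, column 2; remove 5 from row 2 of P and reverse-bump: 5 enters row 1 and ejects 4. So w(5) = 4. P is now [[1, 2, 5], [3]].
Step i=4: Q has 4 at row 1, column 3; remove that cell from P, ejecting 5. So w(4) = 5. P is now [[1, 2], [3]].
Step i=3: Q has 3 at row 2, column 1; remove 3 from row 2 of P and reverse-bump: 3 enters row 1 and ejects 2. So w(3) = 2. P is now [[1, 3]].
Step i=2: Q has 2 at row 1, column 2; remove that cell from P, ejecting 3. So w(2) = 3. P is now [[1]].
Step i=1: Q has 1 at row 1, column 1; remove that cell from P, ejecting 1. So w(1) = 1. P is now [].

So w = 1 3 2 5 4.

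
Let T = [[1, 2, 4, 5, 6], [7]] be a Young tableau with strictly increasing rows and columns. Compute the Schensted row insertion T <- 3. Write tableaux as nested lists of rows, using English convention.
[[1, 2, 3, 5, 6], [4], [7]]

In row 1, 3 replaces 4 (the leftmost entry greater than 3); 4 is bumped to row 2. In row 2, 4 replaces 7 (the leftmost entry greater than 4); 7 is bumped to row 3. 7 starts a new row 3. The new tableau is [[1, 2, 3, 5, 6], [4], [7]].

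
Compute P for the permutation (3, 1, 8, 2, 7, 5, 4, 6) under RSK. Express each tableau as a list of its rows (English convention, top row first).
P = [[1, 2, 4, 6], [3, 5], [7], [8]]

Insert 3: appended to row 1. P = [[3]].
Insert 1: 1 bumps 3 from row 1; 3 starts row 2. P = [[1], [3]].
Insert 8: appended to row 1. P = [[1, 8], [3]].
Insert 2: 2 bumps 8 from row 1; 8 appends to row 2. P = [[1, 2], [3, 8]].
Insert 7: appended to row 1. P = [[1, 2, 7], [3, 8]].
Insert 5: 5 bumps 7 from row 1; 7 bumps 8 from row 2; 8 starts row 3. P = [[1, 2, 5], [3, 7], [8]].
Insert 4: 4 bumps 5 from row 1; 5 bumps 7 from row 2; 7 bumps 8 from row 3; 8 starts row 4. P = [[1, 2, 4], [3, 5], [7], [8]].
Insert 6: appended to row 1. P = [[1, 2, 4, 6], [3, 5], [7], [8]].

So P = [[1, 2, 4, 6], [3, 5], [7], [8]].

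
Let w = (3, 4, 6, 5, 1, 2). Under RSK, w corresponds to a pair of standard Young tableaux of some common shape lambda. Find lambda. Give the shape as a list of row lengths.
Row-insert each entry into an empty tableau.

After inserting 3: P = [[3]].
After inserting 4: P = [[3, 4]].
After inserting 6: P = [[3, 4, 6]].
After inserting 5: P = [[3, 4, 5], [6]].
After inserting 1: P = [[1, 4, 5], [3], [6]].
After inserting 2: P = [[1, 2, 5], [3, 4], [6]].

The final insertion tableau P = [[1, 2, 5], [3, 4], [6]] has shape [3, 2, 1].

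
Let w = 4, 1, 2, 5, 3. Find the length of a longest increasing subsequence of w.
3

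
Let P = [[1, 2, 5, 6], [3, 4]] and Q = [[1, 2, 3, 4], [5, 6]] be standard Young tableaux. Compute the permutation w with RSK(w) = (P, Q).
Reverse the RSK construction: for i from n down to 1, find the cell of Q containing i, remove the entry at that cell from P, and reverse-bump it up through P; the value ejected from row 1 is w(i).

Step i=6: Q has 6 at row 2, column 2; remove 4 from row 2 of P and reverse-bump: 4 enters row 1 and ejects 2. So w(6) = 2. P is now [[1, 4, 5, 6], [3]].
Step i=5: Q has 5 at row 2, column 1; remove 3 from row 2 of P and reverse-bump: 3 enters row 1 and ejects 1. So w(5) = 1. P is now [[3, 4, 5, 6]].
Step i=4: Q has 4 at row 1, column 4; remove that cell from P, ejecting 6. So w(4) = 6. P is now [[3, 4, 5]].
Step i=3: Q has 3 at row 1, column 3; remove that cell from P, ejecting 5. So w(3) = 5. P is now [[3, 4]].
Step i=2: Q has 2 at row 1, column 2; remove that cell from P, ejecting 4. So w(2) = 4. P is now [[3]].
Step i=1: Q has 1 at row 1, column 1; remove that cell from P, ejecting 3. So w(1) = 3. P is now [].

So w = 3 4 5 6 1 2.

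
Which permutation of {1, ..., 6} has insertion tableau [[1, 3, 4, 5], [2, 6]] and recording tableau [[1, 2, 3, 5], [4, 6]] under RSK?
2 3 4 1 6 5

Reverse RSK: for i = n, n-1, ..., 1, locate i in Q, remove the corresponding corner cell from P, and reverse-bump its entry up through P; the value ejected from row 1 is w(i).

So w = 2 3 4 1 6 5.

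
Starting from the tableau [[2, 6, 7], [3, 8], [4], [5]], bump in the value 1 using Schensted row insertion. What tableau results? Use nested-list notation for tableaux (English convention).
[[1, 6, 7], [2, 8], [3], [4], [5]]

In row 1, 1 replaces 2 (the leftmost entry greater than 1); 2 is bumped to row 2. In row 2, 2 replaces 3 (the leftmost entry greater than 2); 3 is bumped to row 3. In row 3, 3 replaces 4 (the leftmost entry greater than 3); 4 is bumped to row 4. In row 4, 4 replaces 5 (the leftmost entry greater than 4); 5 is bumped to row 5. 5 starts a new row 5. The new tableau is [[1, 6, 7], [2, 8], [3], [4], [5]].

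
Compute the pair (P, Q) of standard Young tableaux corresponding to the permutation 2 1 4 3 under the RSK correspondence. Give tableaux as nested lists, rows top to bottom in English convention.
Insert each entry of the permutation into P by Schensted row insertion, recording in Q the position of each new cell.

Insert 2: appended to row 1. P = [[2]].
Insert 1: 1 bumps 2 from row 1; 2 starts row 2. P = [[1], [2]].
Insert 4: appended to row 1. P = [[1, 4], [2]].
Insert 3: 3 bumps 4 from row 1; 4 appends to row 2. P = [[1, 3], [2, 4]].

So P = [[1, 3], [2, 4]], Q = [[1, 3], [2, 4]].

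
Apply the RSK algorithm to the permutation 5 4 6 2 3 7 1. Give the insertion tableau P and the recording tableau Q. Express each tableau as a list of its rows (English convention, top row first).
Insert each entry of the permutation into P by Schensted row insertion, recording in Q the position of each new cell.

Insert 5: appended to row 1. P = [[5]], Q = [[1]].
Insert 4: 4 bumps 5 from row 1; 5 starts row 2. P = [[4], [5]], Q = [[1], [2]].
Insert 6: appended to row 1. P = [[4, 6], [5]], Q = [[1, 3], [2]].
Insert 2: 2 bumps 4 from row 1; 4 bumps 5 from row 2; 5 starts row 3. P = [[2, 6], [4], [5]], Q = [[1, 3], [2], [4]].
Insert 3: 3 bumps 6 from row 1; 6 appends to row 2. P = [[2, 3], [4, 6], [5]], Q = [[1, 3], [2, 5], [4]].
Insert 7: appended to row 1. P = [[2, 3, 7], [4, 6], [5]], Q = [[1, 3, 6], [2, 5], [4]].
Insert 1: 1 bumps 2 from row 1; 2 bumps 4 from row 2; 4 bumps 5 from row 3; 5 starts row 4. P = [[1, 3, 7], [2, 6], [4], [5]], Q = [[1, 3, 6], [2, 5], [4], [7]].

So P = [[1, 3, 7], [2, 6], [4], [5]], Q = [[1, 3, 6], [2, 5], [4], [7]].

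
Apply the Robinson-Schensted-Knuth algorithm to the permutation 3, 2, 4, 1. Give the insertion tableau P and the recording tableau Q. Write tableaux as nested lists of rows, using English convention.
Insert each entry of the permutation into P by Schensted row insertion, recording in Q the position of each new cell.

Insert 3: appended to row 1. P = [[3]].
Insert 2: 2 bumps 3 from row 1; 3 starts row 2. P = [[2], [3]].
Insert 4: appended to row 1. P = [[2, 4], [3]].
Insert 1: 1 bumps 2 from row 1; 2 bumps 3 from row 2; 3 starts row 3. P = [[1, 4], [2], [3]].

So P = [[1, 4], [2], [3]], Q = [[1, 3], [2], [4]].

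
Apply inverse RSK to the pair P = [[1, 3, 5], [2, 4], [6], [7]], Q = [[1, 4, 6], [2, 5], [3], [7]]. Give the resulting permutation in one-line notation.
Reverse RSK: for i = n, n-1, ..., 1, locate i in Q, remove the corresponding corner cell from P, and reverse-bump its entry up through P; the value ejected from row 1 is w(i).

So w = 7 2 1 6 4 5 3.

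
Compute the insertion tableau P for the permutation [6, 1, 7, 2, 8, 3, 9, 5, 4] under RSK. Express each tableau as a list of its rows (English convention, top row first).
After inserting 6: P = [[6]].
After inserting 1: P = [[1], [6]].
After inserting 7: P = [[1, 7], [6]].
After inserting 2: P = [[1, 2], [6, 7]].
After inserting 8: P = [[1, 2, 8], [6, 7]].
After inserting 3: P = [[1, 2, 3], [6, 7, 8]].
After inserting 9: P = [[1, 2, 3, 9], [6, 7, 8]].
After inserting 5: P = [[1, 2, 3, 5], [6, 7, 8, 9]].
After inserting 4: P = [[1, 2, 3, 4], [5, 7, 8, 9], [6]].

So P = [[1, 2, 3, 4], [5, 7, 8, 9], [6]].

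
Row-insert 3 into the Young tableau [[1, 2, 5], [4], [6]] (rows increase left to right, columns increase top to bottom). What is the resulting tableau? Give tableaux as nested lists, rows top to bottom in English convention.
[[1, 2, 3], [4, 5], [6]]

In row 1, 3 replaces 5 (the leftmost entry greater than 3); 5 is bumped to row 2. 5 is appended to row 2. The new tableau is [[1, 2, 3], [4, 5], [6]].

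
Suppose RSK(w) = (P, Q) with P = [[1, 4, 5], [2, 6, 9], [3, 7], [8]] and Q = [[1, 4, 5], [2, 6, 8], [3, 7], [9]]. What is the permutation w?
3 2 1 8 9 7 4 6 5

Reverse the RSK construction: for i from n down to 1, find the cell of Q containing i, remove the entry at that cell from P, and reverse-bump it up through P; the value ejected from row 1 is w(i).

Step i=9: Q has 9 at row 4, column 1; remove 8 from row 4 of P and reverse-bump: 8 enters row 3 and ejects 7; 7 enters row 2 and ejects 6; 6 enters row 1 and ejects 5. So w(9) = 5. P is now [[1, 4, 6], [2, 7, 9], [3, 8]].
Step i=8: Q has 8 at row 2, column 3; remove 9 from row 2 of P and reverse-bump: 9 enters row 1 and ejects 6. So w(8) = 6. P is now [[1, 4, 9], [2, 7], [3, 8]].
Step i=7: Q has 7 at row 3, column 2; remove 8 from row 3 of P and reverse-bump: 8 enters row 2 and ejects 7; 7 enters row 1 and ejects 4. So w(7) = 4. P is now [[1, 7, 9], [2, 8], [3]].
Step i=6: Q has 6 at row 2, column 2; remove 8 from row 2 of P and reverse-bump: 8 enters row 1 and ejects 7. So w(6) = 7. P is now [[1, 8, 9], [2], [3]].
Step i=5: Q has 5 at row 1, column 3; remove that cell from P, ejecting 9. So w(5) = 9. P is now [[1, 8], [2], [3]].
Step i=4: Q has 4 at row 1, column 2; remove that cell from P, ejecting 8. So w(4) = 8. P is now [[1], [2], [3]].
Step i=3: Q has 3 at row 3, column 1; remove 3 from row 3 of P and reverse-bump: 3 enters row 2 and ejects 2; 2 enters row 1 and ejects 1. So w(3) = 1. P is now [[2], [3]].
Step i=2: Q has 2 at row 2, column 1; remove 3 from row 2 of P and reverse-bump: 3 enters row 1 and ejects 2. So w(2) = 2. P is now [[3]].
Step i=1: Q has 1 at row 1, column 1; remove that cell from P, ejecting 3. So w(1) = 3. P is now [].

So w = 3 2 1 8 9 7 4 6 5.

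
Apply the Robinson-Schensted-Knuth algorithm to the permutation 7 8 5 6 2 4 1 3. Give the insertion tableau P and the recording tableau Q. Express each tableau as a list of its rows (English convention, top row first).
Insert each entry of the permutation into P by Schensted row insertion, recording in Q the position of each new cell.

Insert 7: appended to row 1. P = [[7]], Q = [[1]].
Insert 8: appended to row 1. P = [[7, 8]], Q = [[1, 2]].
Insert 5: 5 bumps 7 from row 1; 7 starts row 2. P = [[5, 8], [7]], Q = [[1, 2], [3]].
Insert 6: 6 bumps 8 from row 1; 8 appends to row 2. P = [[5, 6], [7, 8]], Q = [[1, 2], [3, 4]].
Insert 2: 2 bumps 5 from row 1; 5 bumps 7 from row 2; 7 starts row 3. P = [[2, 6], [5, 8], [7]], Q = [[1, 2], [3, 4], [5]].
Insert 4: 4 bumps 6 from row 1; 6 bumps 8 from row 2; 8 appends to row 3. P = [[2, 4], [5, 6], [7, 8]], Q = [[1, 2], [3, 4], [5, 6]].
Insert 1: 1 bumps 2 from row 1; 2 bumps 5 from row 2; 5 bumps 7 from row 3; 7 starts row 4. P = [[1, 4], [2, 6], [5, 8], [7]], Q = [[1, 2], [3, 4], [5, 6], [7]].
Insert 3: 3 bumps 4 from row 1; 4 bumps 6 from row 2; 6 bumps 8 from row 3; 8 appends to row 4. P = [[1, 3], [2, 4], [5, 6], [7, 8]], Q = [[1, 2], [3, 4], [5, 6], [7, 8]].

So P = [[1, 3], [2, 4], [5, 6], [7, 8]], Q = [[1, 2], [3, 4], [5, 6], [7, 8]].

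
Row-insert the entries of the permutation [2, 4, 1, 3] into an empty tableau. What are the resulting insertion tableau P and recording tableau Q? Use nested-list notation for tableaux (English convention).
P = [[1, 3], [2, 4]], Q = [[1, 2], [3, 4]]

Insert each entry of the permutation into P by Schensted row insertion, recording in Q the position of each new cell.

Insert 2: appended to row 1. P = [[2]], Q = [[1]].
Insert 4: appended to row 1. P = [[2, 4]], Q = [[1, 2]].
Insert 1: 1 bumps 2 from row 1; 2 starts row 2. P = [[1, 4], [2]], Q = [[1, 2], [3]].
Insert 3: 3 bumps 4 from row 1; 4 appends to row 2. P = [[1, 3], [2, 4]], Q = [[1, 2], [3, 4]].

So P = [[1, 3], [2, 4]], Q = [[1, 2], [3, 4]].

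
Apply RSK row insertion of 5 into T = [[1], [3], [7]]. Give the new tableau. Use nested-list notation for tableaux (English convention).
5 is larger than every entry of row 1, so it is appended to row 1. The new tableau is [[1, 5], [3], [7]].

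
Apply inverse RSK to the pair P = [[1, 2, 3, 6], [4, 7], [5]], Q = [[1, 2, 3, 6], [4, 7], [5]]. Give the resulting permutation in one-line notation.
1 2 5 4 3 7 6

Reverse the RSK construction: for i from n down to 1, find the cell of Q containing i, remove the entry at that cell from P, and reverse-bump it up through P; the value ejected from row 1 is w(i).

Step i=7: Q has 7 at row 2, column 2; remove 7 from row 2 of P and reverse-bump: 7 enters row 1 and ejects 6. So w(7) = 6. P is now [[1, 2, 3, 7], [4], [5]].
Step i=6: Q has 6 at row 1, column 4; remove that cell from P, ejecting 7. So w(6) = 7. P is now [[1, 2, 3], [4], [5]].
Step i=5: Q has 5 at row 3, column 1; remove 5 from row 3 of P and reverse-bump: 5 enters row 2 and ejects 4; 4 enters row 1 and ejects 3. So w(5) = 3. P is now [[1, 2, 4], [5]].
Step i=4: Q has 4 at row 2, column 1; remove 5 from row 2 of P and reverse-bump: 5 enters row 1 and ejects 4. So w(4) = 4. P is now [[1, 2, 5]].
Step i=3: Q has 3 at row 1, column 3; remove that cell from P, ejecting 5. So w(3) = 5. P is now [[1, 2]].
Step i=2: Q has 2 at row 1, column 2; remove that cell from P, ejecting 2. So w(2) = 2. P is now [[1]].
Step i=1: Q has 1 at row 1, column 1; remove that cell from P, ejecting 1. So w(1) = 1. P is now [].

So w = 1 2 5 4 3 7 6.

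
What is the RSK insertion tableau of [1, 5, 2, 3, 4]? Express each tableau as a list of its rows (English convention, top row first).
Insert 1: appended to row 1. P = [[1]].
Insert 5: appended to row 1. P = [[1, 5]].
Insert 2: 2 bumps 5 from row 1; 5 starts row 2. P = [[1, 2], [5]].
Insert 3: appended to row 1. P = [[1, 2, 3], [5]].
Insert 4: appended to row 1. P = [[1, 2, 3, 4], [5]].

So P = [[1, 2, 3, 4], [5]].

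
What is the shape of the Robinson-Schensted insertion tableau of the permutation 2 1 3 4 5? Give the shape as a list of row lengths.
Row-insert each entry into an empty tableau.

After inserting 2: P = [[2]].
After inserting 1: P = [[1], [2]].
After inserting 3: P = [[1, 3], [2]].
After inserting 4: P = [[1, 3, 4], [2]].
After inserting 5: P = [[1, 3, 4, 5], [2]].

The final insertion tableau P = [[1, 3, 4, 5], [2]] has shape [4, 1].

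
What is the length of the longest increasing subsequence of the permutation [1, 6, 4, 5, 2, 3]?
3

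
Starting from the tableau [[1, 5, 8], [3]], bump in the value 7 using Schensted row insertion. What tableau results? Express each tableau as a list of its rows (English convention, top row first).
[[1, 5, 7], [3, 8]]

In row 1, 7 replaces 8 (the leftmost entry greater than 7); 8 is bumped to row 2. 8 is appended to row 2. The new tableau is [[1, 5, 7], [3, 8]].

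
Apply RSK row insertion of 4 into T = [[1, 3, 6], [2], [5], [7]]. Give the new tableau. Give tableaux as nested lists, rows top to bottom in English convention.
[[1, 3, 4], [2, 6], [5], [7]]

In row 1, 4 replaces 6 (the leftmost entry greater than 4); 6 is bumped to row 2. 6 is appended to row 2. The new tableau is [[1, 3, 4], [2, 6], [5], [7]].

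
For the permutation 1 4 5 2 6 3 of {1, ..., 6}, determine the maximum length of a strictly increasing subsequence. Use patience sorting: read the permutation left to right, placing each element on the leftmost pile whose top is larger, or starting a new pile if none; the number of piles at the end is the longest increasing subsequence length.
1: new pile. tops = [1]
4: new pile. tops = [1, 4]
5: new pile. tops = [1, 4, 5]
2: onto pile 2 (replacing 4). tops = [1, 2, 5]
6: new pile. tops = [1, 2, 5, 6]
3: onto pile 3 (replacing 5). tops = [1, 2, 3, 6]

4 piles, so the longest increasing subsequence has length 4.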